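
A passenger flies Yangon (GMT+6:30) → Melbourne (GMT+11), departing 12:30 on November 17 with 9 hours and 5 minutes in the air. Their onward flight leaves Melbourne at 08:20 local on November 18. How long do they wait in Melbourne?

Convert departure to UTC: 12:30 − 6:30 = 06:00 UTC on Nov 17.
Add 9 hours 5 minutes flight time → 15:05 UTC.
Melbourne is UTC+11:00, so local arrival = 15:05 + 11:00 = 02:05 on Nov 18.
Layover = 08:20 − 02:05 = 6 hours 15 minutes.

6 hours 15 minutes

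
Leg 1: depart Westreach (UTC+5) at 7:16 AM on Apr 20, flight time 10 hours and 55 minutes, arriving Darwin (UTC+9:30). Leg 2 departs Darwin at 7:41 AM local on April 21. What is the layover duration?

Convert departure to UTC: 7:16 AM − 5:00 = 2:16 AM UTC on Apr 20.
Add 10 hours and 55 minutes flight time → 1:11 PM UTC.
Darwin is UTC+9:30, so local arrival = 1:11 PM + 9:30 = 10:41 PM on Apr 20.
Layover = 7:41 AM − 10:41 PM (+1 day) = 9 hours.

9 hours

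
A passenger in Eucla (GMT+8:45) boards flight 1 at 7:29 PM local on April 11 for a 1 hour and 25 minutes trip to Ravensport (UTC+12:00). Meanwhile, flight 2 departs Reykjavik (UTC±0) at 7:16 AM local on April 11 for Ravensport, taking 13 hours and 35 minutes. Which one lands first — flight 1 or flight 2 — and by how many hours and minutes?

Flight 1 in UTC: 7:29 PM − 8:45 = 10:44 AM on Apr 11.
+1 hour 25 minutes → arrive 12:09 PM UTC on Apr 11.
Flight 2 departs at 7:16 AM UTC (Apr 11).
+13 hours and 35 minutes → arrive 8:51 PM UTC on Apr 11.
Flight 1 lands earlier by 8 hours 42 minutes.

the first, by 8 hours 42 minutes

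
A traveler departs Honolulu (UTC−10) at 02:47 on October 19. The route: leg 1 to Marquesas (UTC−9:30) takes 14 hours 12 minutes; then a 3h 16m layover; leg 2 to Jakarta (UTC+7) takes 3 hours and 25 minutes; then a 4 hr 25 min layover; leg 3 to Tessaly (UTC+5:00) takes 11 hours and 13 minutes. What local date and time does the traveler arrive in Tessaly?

06:18 on October 21

Convert departure to UTC: 02:47 + 10:00 = 12:47 UTC on Oct 19.
Add 14 hours 12 minutes leg 1 → 02:59 UTC (Oct 20).
Add 3 hours 16 minutes layover in Marquesas → 06:15 UTC.
Add 3 hours 25 minutes leg 2 → 09:40 UTC.
Add 4 hours 25 minutes layover in Jakarta → 14:05 UTC.
Add 11 hours 13 minutes leg 3 → 01:18 UTC (Oct 21).
Tessaly is UTC+5:00, so local arrival = 01:18 + 5:00 = 06:18 on Oct 21.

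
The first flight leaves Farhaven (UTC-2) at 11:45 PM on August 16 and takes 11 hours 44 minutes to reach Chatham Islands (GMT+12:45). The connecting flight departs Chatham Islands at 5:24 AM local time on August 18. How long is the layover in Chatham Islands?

3 hours 10 minutes

Convert departure to UTC: 11:45 PM + 2:00 = 1:45 AM UTC on Aug 17.
Add 11 hours and 44 minutes flight time → 1:29 PM UTC.
Chatham Islands is UTC+12:45, so local arrival = 1:29 PM + 12:45 = 2:14 AM on Aug 18.
Layover = 5:24 AM − 2:14 AM = 3 hours 10 minutes.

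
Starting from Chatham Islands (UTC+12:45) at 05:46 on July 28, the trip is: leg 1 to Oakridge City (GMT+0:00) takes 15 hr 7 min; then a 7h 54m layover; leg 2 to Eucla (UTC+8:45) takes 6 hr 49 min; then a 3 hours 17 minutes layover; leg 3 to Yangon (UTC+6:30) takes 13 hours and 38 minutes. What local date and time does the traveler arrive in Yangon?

Convert departure to UTC: 05:46 − 12:45 = 17:01 UTC on Jul 27.
Add 15 hours 7 minutes leg 1 → 08:08 UTC (Jul 28).
Add 7 hours 54 minutes layover in Oakridge City → 16:02 UTC.
Add 6 hours 49 minutes leg 2 → 22:51 UTC.
Add 3 hours and 17 minutes layover in Eucla → 02:08 UTC (Jul 29).
Add 13 hours 38 minutes leg 3 → 15:46 UTC.
Yangon is UTC+6:30, so local arrival = 15:46 + 6:30 = 22:16 on Jul 29.

22:16 on Jul 29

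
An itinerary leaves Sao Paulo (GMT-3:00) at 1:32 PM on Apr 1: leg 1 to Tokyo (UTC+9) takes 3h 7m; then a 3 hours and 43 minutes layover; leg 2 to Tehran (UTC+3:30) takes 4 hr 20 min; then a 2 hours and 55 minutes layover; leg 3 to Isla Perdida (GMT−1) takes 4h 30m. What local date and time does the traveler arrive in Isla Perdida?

Convert departure to UTC: 1:32 PM + 3:00 = 4:32 PM UTC on Apr 1.
Add 3 hours and 7 minutes leg 1 → 7:39 PM UTC.
Add 3 hours and 43 minutes layover in Tokyo → 11:22 PM UTC.
Add 4 hours 20 minutes leg 2 → 3:42 AM UTC (Apr 2).
Add 2 hours and 55 minutes layover in Tehran → 6:37 AM UTC.
Add 4 hours 30 minutes leg 3 → 11:07 AM UTC.
Isla Perdida is UTC−1:00, so local arrival = 11:07 AM − 1:00 = 10:07 AM on Apr 2.

10:07 AM on Apr 2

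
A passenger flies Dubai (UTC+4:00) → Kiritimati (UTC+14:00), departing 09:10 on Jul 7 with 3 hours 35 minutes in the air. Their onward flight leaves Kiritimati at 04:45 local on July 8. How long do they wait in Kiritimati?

6 hours

Convert departure to UTC: 09:10 − 4:00 = 05:10 UTC on Jul 7.
Add 3 hours and 35 minutes flight time → 08:45 UTC.
Kiritimati is UTC+14:00, so local arrival = 08:45 + 14:00 = 22:45 on Jul 7.
Layover = 04:45 − 22:45 (+1 day) = 6 hours.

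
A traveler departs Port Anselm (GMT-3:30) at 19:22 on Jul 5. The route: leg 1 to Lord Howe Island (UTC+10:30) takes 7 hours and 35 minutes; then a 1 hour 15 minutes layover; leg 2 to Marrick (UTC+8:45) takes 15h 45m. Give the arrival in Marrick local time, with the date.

Convert departure to UTC: 19:22 + 3:30 = 22:52 UTC on Jul 5.
Add 7 hours 35 minutes leg 1 → 06:27 UTC (Jul 6).
Add 1 hour and 15 minutes layover in Lord Howe Island → 07:42 UTC.
Add 15 hours 45 minutes leg 2 → 23:27 UTC.
Marrick is UTC+8:45, so local arrival = 23:27 + 8:45 = 08:12 on Jul 7.

08:12 on Jul 7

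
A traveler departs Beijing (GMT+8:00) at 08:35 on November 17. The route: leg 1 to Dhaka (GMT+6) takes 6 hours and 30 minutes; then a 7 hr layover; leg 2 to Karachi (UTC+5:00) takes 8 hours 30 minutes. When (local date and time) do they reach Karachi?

03:35 on November 18

Convert departure to UTC: 08:35 − 8:00 = 00:35 UTC on Nov 17.
Add 6 hours 30 minutes leg 1 → 07:05 UTC.
Add 7 hours layover in Dhaka → 14:05 UTC.
Add 8 hours and 30 minutes leg 2 → 22:35 UTC.
Karachi is UTC+5:00, so local arrival = 22:35 + 5:00 = 03:35 on Nov 18.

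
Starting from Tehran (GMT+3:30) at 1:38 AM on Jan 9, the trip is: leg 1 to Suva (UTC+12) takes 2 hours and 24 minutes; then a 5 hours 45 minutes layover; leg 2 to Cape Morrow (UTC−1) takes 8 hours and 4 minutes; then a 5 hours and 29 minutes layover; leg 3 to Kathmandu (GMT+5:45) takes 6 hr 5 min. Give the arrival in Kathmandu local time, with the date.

Convert departure to UTC: 1:38 AM − 3:30 = 10:08 PM UTC on Jan 8.
Add 2 hours and 24 minutes leg 1 → 12:32 AM UTC (Jan 9).
Add 5 hours and 45 minutes layover in Suva → 6:17 AM UTC.
Add 8 hours and 4 minutes leg 2 → 2:21 PM UTC.
Add 5 hours and 29 minutes layover in Cape Morrow → 7:50 PM UTC.
Add 6 hours 5 minutes leg 3 → 1:55 AM UTC (Jan 10).
Kathmandu is UTC+5:45, so local arrival = 1:55 AM + 5:45 = 7:40 AM on Jan 10.

7:40 AM on Jan 10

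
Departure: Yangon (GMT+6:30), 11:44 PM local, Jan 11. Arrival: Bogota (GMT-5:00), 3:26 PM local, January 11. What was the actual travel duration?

3 hours 12 minutes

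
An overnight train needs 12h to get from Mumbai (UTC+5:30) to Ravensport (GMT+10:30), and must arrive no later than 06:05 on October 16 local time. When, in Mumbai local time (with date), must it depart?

13:05 on October 15

Target arrival in UTC: 06:05 − 10:30 = 19:35 on Oct 15.
Subtract 12 hours → departure 07:35 UTC on Oct 15.
Mumbai is UTC+5:30: 07:35 + 5:30 = 13:05 on Oct 15.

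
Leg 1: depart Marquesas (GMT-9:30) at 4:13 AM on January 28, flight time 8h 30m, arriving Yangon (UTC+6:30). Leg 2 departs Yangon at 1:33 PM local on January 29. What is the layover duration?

Convert departure to UTC: 4:13 AM + 9:30 = 1:43 PM UTC on Jan 28.
Add 8 hours 30 minutes flight time → 10:13 PM UTC.
Yangon is UTC+6:30, so local arrival = 10:13 PM + 6:30 = 4:43 AM on Jan 29.
Layover = 1:33 PM − 4:43 AM = 8 hours 50 minutes.

8 hours 50 minutes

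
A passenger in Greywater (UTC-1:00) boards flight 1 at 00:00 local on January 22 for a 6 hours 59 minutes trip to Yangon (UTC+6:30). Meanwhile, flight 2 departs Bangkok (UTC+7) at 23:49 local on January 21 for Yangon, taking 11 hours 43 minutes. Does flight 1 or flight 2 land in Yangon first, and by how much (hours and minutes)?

the second, by 3 hours 27 minutes

Flight 1 in UTC: 00:00 + 1:00 = 01:00 on Jan 22.
+6 hours and 59 minutes → arrive 07:59 UTC on Jan 22.
Flight 2 in UTC: 23:49 − 7:00 = 16:49 on Jan 21.
+11 hours and 43 minutes → arrive 04:32 UTC on Jan 22.
Flight 2 lands earlier by 3 hours 27 minutes.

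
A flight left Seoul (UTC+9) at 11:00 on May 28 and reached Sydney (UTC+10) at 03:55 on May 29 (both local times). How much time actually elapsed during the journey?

15 hours 55 minutes

Departure in UTC: 11:00 − 9:00 = 02:00 on May 28.
Arrival in UTC: 03:55 − 10:00 = 17:55 on May 28.
Elapsed = 17:55 − 02:00 = 15 hours 55 minutes.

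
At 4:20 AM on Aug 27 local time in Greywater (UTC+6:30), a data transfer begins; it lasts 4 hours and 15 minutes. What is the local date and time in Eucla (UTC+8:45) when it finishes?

10:50 AM on August 27

Convert start to UTC: 4:20 AM − 6:30 = 9:50 PM UTC on Aug 26.
Add 4 hours and 15 minutes duration → 2:05 AM UTC (Aug 27).
Eucla is UTC+8:45, so local end time = 2:05 AM + 8:45 = 10:50 AM on Aug 27.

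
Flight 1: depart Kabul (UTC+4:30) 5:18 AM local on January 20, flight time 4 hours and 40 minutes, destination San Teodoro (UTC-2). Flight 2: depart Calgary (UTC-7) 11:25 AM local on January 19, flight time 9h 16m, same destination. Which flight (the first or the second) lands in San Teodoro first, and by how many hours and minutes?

the second, by 1 hour 47 minutes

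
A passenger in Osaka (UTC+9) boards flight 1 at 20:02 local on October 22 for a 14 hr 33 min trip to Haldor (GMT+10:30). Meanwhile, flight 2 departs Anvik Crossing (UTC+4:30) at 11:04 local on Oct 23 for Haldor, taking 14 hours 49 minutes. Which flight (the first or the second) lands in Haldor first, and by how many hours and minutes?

the first, by 19 hours 48 minutes

Flight 1 in UTC: 20:02 − 9:00 = 11:02 on Oct 22.
+14 hours 33 minutes → arrive 01:35 UTC on Oct 23.
Flight 2 in UTC: 11:04 − 4:30 = 06:34 on Oct 23.
+14 hours and 49 minutes → arrive 21:23 UTC on Oct 23.
Flight 1 lands earlier by 19 hours 48 minutes.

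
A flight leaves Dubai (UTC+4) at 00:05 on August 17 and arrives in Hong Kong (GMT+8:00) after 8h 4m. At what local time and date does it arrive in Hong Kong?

12:09 on August 17

Convert departure to UTC: 00:05 − 4:00 = 20:05 UTC on Aug 16.
Add 8 hours and 4 minutes travel time → 04:09 UTC (Aug 17).
Hong Kong is UTC+8:00, so local arrival = 04:09 + 8:00 = 12:09 on Aug 17.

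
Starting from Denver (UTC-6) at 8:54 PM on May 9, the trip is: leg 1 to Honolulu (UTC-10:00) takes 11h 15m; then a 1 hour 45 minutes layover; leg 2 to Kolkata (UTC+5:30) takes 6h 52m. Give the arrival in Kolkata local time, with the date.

Convert departure to UTC: 8:54 PM + 6:00 = 2:54 AM UTC on May 10.
Add 11 hours and 15 minutes leg 1 → 2:09 PM UTC.
Add 1 hour and 45 minutes layover in Honolulu → 3:54 PM UTC.
Add 6 hours and 52 minutes leg 2 → 10:46 PM UTC.
Kolkata is UTC+5:30, so local arrival = 10:46 PM + 5:30 = 4:16 AM on May 11.

4:16 AM on May 11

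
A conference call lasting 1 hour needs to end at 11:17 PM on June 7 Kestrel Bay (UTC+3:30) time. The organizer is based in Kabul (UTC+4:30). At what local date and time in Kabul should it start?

11:17 PM on Jun 7

Target end time in UTC: 11:17 PM − 3:30 = 7:47 PM on Jun 7.
Subtract 1 hour → start 6:47 PM UTC on Jun 7.
Kabul is UTC+4:30: 6:47 PM + 4:30 = 11:17 PM on Jun 7.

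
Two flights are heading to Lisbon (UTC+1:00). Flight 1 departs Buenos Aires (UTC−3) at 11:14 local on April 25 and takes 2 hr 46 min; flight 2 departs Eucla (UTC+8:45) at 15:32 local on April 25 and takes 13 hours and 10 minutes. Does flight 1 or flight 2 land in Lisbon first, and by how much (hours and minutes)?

the first, by 2 hours 57 minutes

Flight 1 in UTC: 11:14 + 3:00 = 14:14 on Apr 25.
+2 hours 46 minutes → arrive 17:00 UTC on Apr 25.
Flight 2 in UTC: 15:32 − 8:45 = 06:47 on Apr 25.
+13 hours and 10 minutes → arrive 19:57 UTC on Apr 25.
Flight 1 lands earlier by 2 hours 57 minutes.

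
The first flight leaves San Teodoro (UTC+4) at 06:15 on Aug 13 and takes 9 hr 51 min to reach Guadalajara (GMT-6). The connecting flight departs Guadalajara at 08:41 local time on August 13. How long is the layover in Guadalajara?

2 hours 35 minutes

Convert departure to UTC: 06:15 − 4:00 = 02:15 UTC on Aug 13.
Add 9 hours 51 minutes flight time → 12:06 UTC.
Guadalajara is UTC−6:00, so local arrival = 12:06 − 6:00 = 06:06 on Aug 13.
Layover = 08:41 − 06:06 = 2 hours 35 minutes.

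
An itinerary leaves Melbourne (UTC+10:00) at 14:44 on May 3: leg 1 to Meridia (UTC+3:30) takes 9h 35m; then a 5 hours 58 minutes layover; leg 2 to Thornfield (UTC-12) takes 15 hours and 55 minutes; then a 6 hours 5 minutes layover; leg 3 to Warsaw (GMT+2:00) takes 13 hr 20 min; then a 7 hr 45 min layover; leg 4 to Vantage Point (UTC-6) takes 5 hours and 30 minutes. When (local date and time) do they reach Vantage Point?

Convert departure to UTC: 14:44 − 10:00 = 04:44 UTC on May 3.
Add 9 hours 35 minutes leg 1 → 14:19 UTC.
Add 5 hours and 58 minutes layover in Meridia → 20:17 UTC.
Add 15 hours and 55 minutes leg 2 → 12:12 UTC (May 4).
Add 6 hours and 5 minutes layover in Thornfield → 18:17 UTC.
Add 13 hours and 20 minutes leg 3 → 07:37 UTC (May 5).
Add 7 hours 45 minutes layover in Warsaw → 15:22 UTC.
Add 5 hours and 30 minutes leg 4 → 20:52 UTC.
Vantage Point is UTC−6:00, so local arrival = 20:52 − 6:00 = 14:52 on May 5.

14:52 on May 5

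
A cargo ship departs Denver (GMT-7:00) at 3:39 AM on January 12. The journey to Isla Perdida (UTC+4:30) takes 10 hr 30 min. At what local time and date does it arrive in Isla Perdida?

Convert departure to UTC: 3:39 AM + 7:00 = 10:39 AM UTC on Jan 12.
Add 10 hours 30 minutes travel time → 9:09 PM UTC.
Isla Perdida is UTC+4:30, so local arrival = 9:09 PM + 4:30 = 1:39 AM on Jan 13.

1:39 AM on January 13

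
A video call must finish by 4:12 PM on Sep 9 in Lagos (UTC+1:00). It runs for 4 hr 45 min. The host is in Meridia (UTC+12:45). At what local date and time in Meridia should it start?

11:12 PM on Sep 9

Target end time in UTC: 4:12 PM − 1:00 = 3:12 PM on Sep 9.
Subtract 4 hours and 45 minutes → start 10:27 AM UTC on Sep 9.
Meridia is UTC+12:45: 10:27 AM + 12:45 = 11:12 PM on Sep 9.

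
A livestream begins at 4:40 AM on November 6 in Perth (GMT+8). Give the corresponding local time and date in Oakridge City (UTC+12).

Oakridge City is 4:00 ahead of Perth.
Shift by the zone difference: 4:40 AM + 4:00 = 8:40 AM on Nov 6 in Oakridge City.

8:40 AM on November 6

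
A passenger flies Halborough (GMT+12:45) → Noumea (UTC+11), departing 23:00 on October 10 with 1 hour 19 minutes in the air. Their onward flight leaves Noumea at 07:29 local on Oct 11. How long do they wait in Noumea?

8 hours 55 minutes

Convert departure to UTC: 23:00 − 12:45 = 10:15 UTC on Oct 10.
Add 1 hour 19 minutes flight time → 11:34 UTC.
Noumea is UTC+11:00, so local arrival = 11:34 + 11:00 = 22:34 on Oct 10.
Layover = 07:29 − 22:34 (+1 day) = 8 hours 55 minutes.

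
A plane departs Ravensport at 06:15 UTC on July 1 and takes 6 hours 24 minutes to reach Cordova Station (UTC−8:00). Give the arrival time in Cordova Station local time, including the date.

04:39 on July 1

Departure is given in UTC: 06:15 on Jul 1.
Add 6 hours and 24 minutes → 12:39 UTC.
Cordova Station is UTC−8:00: 12:39 − 8:00 = 04:39 on Jul 1.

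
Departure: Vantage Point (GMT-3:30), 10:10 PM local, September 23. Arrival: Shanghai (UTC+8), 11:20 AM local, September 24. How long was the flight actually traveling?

Departure in UTC: 10:10 PM + 3:30 = 1:40 AM on Sep 24.
Arrival in UTC: 11:20 AM − 8:00 = 3:20 AM on Sep 24.
Elapsed = 3:20 AM − 1:40 AM = 1 hour 40 minutes.

1 hour 40 minutes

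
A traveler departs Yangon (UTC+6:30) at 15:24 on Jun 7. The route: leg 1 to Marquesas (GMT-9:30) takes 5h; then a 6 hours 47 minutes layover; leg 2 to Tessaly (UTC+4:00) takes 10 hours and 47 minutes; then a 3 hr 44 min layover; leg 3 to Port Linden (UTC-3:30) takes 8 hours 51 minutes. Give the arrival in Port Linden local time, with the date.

Convert departure to UTC: 15:24 − 6:30 = 08:54 UTC on Jun 7.
Add 5 hours leg 1 → 13:54 UTC.
Add 6 hours and 47 minutes layover in Marquesas → 20:41 UTC.
Add 10 hours and 47 minutes leg 2 → 07:28 UTC (Jun 8).
Add 3 hours 44 minutes layover in Tessaly → 11:12 UTC.
Add 8 hours 51 minutes leg 3 → 20:03 UTC.
Port Linden is UTC−3:30, so local arrival = 20:03 − 3:30 = 16:33 on Jun 8.

16:33 on Jun 8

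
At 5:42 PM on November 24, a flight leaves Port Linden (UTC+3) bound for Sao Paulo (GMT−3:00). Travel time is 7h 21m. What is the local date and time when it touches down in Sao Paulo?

7:03 PM on November 24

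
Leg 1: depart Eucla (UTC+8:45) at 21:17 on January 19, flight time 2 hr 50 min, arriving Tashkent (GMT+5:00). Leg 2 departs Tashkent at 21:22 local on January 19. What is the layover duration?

1 hour

Convert departure to UTC: 21:17 − 8:45 = 12:32 UTC on Jan 19.
Add 2 hours 50 minutes flight time → 15:22 UTC.
Tashkent is UTC+5:00, so local arrival = 15:22 + 5:00 = 20:22 on Jan 19.
Layover = 21:22 − 20:22 = 1 hour.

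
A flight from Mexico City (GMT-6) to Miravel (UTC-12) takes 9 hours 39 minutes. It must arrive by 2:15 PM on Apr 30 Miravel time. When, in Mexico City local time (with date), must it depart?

Target arrival in UTC: 2:15 PM + 12:00 = 2:15 AM on May 1.
Subtract 9 hours 39 minutes → departure 4:36 PM UTC on Apr 30.
Mexico City is UTC−6:00: 4:36 PM − 6:00 = 10:36 AM on Apr 30.

10:36 AM on April 30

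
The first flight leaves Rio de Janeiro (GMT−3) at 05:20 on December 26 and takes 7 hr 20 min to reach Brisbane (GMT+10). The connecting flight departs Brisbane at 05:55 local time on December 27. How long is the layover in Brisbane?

Convert departure to UTC: 05:20 + 3:00 = 08:20 UTC on Dec 26.
Add 7 hours and 20 minutes flight time → 15:40 UTC.
Brisbane is UTC+10:00, so local arrival = 15:40 + 10:00 = 01:40 on Dec 27.
Layover = 05:55 − 01:40 = 4 hours 15 minutes.

4 hours 15 minutes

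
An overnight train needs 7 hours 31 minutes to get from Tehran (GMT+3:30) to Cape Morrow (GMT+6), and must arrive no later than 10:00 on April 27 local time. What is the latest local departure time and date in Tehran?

23:59 on April 26

Target arrival in UTC: 10:00 − 6:00 = 04:00 on Apr 27.
Subtract 7 hours 31 minutes → departure 20:29 UTC on Apr 26.
Tehran is UTC+3:30: 20:29 + 3:30 = 23:59 on Apr 26.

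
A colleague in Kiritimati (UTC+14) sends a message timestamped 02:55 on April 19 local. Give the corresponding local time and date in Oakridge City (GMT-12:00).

In UTC: 02:55 − 14:00 = 12:55 on Apr 18.
Oakridge City is UTC−12:00: 12:55 − 12:00 = 00:55 on Apr 18.

00:55 on April 18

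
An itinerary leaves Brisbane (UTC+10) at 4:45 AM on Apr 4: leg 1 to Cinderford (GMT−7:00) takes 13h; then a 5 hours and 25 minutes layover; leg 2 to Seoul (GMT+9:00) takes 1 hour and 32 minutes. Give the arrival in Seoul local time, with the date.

11:42 PM on April 4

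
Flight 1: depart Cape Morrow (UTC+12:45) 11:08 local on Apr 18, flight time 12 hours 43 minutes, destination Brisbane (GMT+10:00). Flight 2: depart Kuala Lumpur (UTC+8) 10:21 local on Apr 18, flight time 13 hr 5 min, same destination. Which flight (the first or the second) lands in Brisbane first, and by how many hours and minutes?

the first, by 4 hours 20 minutes

Flight 1 in UTC: 11:08 − 12:45 = 22:23 on Apr 17.
+12 hours and 43 minutes → arrive 11:06 UTC on Apr 18.
Flight 2 in UTC: 10:21 − 8:00 = 02:21 on Apr 18.
+13 hours 5 minutes → arrive 15:26 UTC on Apr 18.
Flight 1 lands earlier by 4 hours 20 minutes.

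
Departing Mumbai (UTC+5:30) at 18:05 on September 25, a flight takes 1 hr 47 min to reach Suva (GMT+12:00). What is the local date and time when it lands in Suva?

Suva is 6:30 ahead of Mumbai.
After 1 hour 47 minutes it is 19:52 in Mumbai.
Shift by the zone difference: 19:52 + 6:30 = 02:22 on Sep 26 in Suva.

02:22 on September 26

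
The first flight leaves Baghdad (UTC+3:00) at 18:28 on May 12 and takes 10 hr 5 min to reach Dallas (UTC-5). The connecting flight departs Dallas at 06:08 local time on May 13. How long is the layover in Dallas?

Convert departure to UTC: 18:28 − 3:00 = 15:28 UTC on May 12.
Add 10 hours 5 minutes flight time → 01:33 UTC (May 13).
Dallas is UTC−5:00, so local arrival = 01:33 − 5:00 = 20:33 on May 12.
Layover = 06:08 − 20:33 (+1 day) = 9 hours 35 minutes.

9 hours 35 minutes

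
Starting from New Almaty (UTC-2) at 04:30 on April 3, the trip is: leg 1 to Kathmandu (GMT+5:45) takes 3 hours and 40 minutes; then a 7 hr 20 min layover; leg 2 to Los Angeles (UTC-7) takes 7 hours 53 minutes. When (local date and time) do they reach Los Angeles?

Convert departure to UTC: 04:30 + 2:00 = 06:30 UTC on Apr 3.
Add 3 hours 40 minutes leg 1 → 10:10 UTC.
Add 7 hours 20 minutes layover in Kathmandu → 17:30 UTC.
Add 7 hours 53 minutes leg 2 → 01:23 UTC (Apr 4).
Los Angeles is UTC−7:00, so local arrival = 01:23 − 7:00 = 18:23 on Apr 3.

18:23 on April 3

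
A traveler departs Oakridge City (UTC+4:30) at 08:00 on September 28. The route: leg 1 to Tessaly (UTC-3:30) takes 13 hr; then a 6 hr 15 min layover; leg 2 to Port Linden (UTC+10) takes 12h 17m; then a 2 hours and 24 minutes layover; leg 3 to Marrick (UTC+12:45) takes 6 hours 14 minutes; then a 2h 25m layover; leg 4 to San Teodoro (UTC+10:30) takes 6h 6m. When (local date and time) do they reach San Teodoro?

14:41 on September 30

Convert departure to UTC: 08:00 − 4:30 = 03:30 UTC on Sep 28.
Add 13 hours leg 1 → 16:30 UTC.
Add 6 hours 15 minutes layover in Tessaly → 22:45 UTC.
Add 12 hours and 17 minutes leg 2 → 11:02 UTC (Sep 29).
Add 2 hours and 24 minutes layover in Port Linden → 13:26 UTC.
Add 6 hours and 14 minutes leg 3 → 19:40 UTC.
Add 2 hours 25 minutes layover in Marrick → 22:05 UTC.
Add 6 hours 6 minutes leg 4 → 04:11 UTC (Sep 30).
San Teodoro is UTC+10:30, so local arrival = 04:11 + 10:30 = 14:41 on Sep 30.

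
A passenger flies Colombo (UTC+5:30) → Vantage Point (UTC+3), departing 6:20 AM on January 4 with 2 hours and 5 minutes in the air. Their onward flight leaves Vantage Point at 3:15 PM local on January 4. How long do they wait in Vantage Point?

Convert departure to UTC: 6:20 AM − 5:30 = 12:50 AM UTC on Jan 4.
Add 2 hours and 5 minutes flight time → 2:55 AM UTC.
Vantage Point is UTC+3:00, so local arrival = 2:55 AM + 3:00 = 5:55 AM on Jan 4.
Layover = 3:15 PM − 5:55 AM = 9 hours 20 minutes.

9 hours 20 minutes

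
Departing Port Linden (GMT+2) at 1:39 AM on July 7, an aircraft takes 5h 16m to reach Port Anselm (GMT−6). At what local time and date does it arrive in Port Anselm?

Port Anselm is 8:00 behind Port Linden.
After 5 hours and 16 minutes it is 6:55 AM in Port Linden.
Shift by the zone difference: 6:55 AM − 8:00 = 10:55 PM on Jul 6 in Port Anselm.

10:55 PM on July 6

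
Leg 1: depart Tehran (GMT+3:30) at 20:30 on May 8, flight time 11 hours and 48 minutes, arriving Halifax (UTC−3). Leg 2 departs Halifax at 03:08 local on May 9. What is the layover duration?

Convert departure to UTC: 20:30 − 3:30 = 17:00 UTC on May 8.
Add 11 hours and 48 minutes flight time → 04:48 UTC (May 9).
Halifax is UTC−3:00, so local arrival = 04:48 − 3:00 = 01:48 on May 9.
Layover = 03:08 − 01:48 = 1 hour 20 minutes.

1 hour 20 minutes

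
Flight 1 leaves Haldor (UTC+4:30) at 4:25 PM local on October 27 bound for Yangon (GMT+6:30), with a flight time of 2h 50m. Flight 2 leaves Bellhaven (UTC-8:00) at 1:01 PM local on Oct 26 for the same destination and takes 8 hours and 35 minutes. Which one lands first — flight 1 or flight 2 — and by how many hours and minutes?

the second, by 9 hours 9 minutes

Flight 1 in UTC: 4:25 PM − 4:30 = 11:55 AM on Oct 27.
+2 hours and 50 minutes → arrive 2:45 PM UTC on Oct 27.
Flight 2 in UTC: 1:01 PM + 8:00 = 9:01 PM on Oct 26.
+8 hours and 35 minutes → arrive 5:36 AM UTC on Oct 27.
Flight 2 lands earlier by 9 hours 9 minutes.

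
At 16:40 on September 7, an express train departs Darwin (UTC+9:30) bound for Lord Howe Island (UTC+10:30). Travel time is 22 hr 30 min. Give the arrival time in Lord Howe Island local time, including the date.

16:10 on Sep 8

Convert departure to UTC: 16:40 − 9:30 = 07:10 UTC on Sep 7.
Add 22 hours and 30 minutes travel time → 05:40 UTC (Sep 8).
Lord Howe Island is UTC+10:30, so local arrival = 05:40 + 10:30 = 16:10 on Sep 8.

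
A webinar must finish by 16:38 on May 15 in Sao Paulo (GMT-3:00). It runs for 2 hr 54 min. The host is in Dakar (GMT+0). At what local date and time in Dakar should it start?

Target end time in UTC: 16:38 + 3:00 = 19:38 on May 15.
Subtract 2 hours 54 minutes → start 16:44 UTC on May 15.
Dakar is UTC+0, so start is 16:44 on May 15.

16:44 on May 15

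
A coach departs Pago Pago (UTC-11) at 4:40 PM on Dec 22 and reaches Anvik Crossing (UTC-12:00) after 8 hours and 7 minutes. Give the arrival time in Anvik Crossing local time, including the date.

11:47 PM on Dec 22

Convert departure to UTC: 4:40 PM + 11:00 = 3:40 AM UTC on Dec 23.
Add 8 hours and 7 minutes travel time → 11:47 AM UTC.
Anvik Crossing is UTC−12:00, so local arrival = 11:47 AM − 12:00 = 11:47 PM on Dec 22.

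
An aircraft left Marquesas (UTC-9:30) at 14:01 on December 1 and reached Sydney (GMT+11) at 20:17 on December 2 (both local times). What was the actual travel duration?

Departure in UTC: 14:01 + 9:30 = 23:31 on Dec 1.
Arrival in UTC: 20:17 − 11:00 = 09:17 on Dec 2.
Elapsed = 09:17 − 23:31 (+1 day) = 9 hours 46 minutes.

9 hours 46 minutes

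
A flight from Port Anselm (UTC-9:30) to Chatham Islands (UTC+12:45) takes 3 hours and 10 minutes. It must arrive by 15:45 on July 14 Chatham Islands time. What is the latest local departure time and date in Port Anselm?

14:20 on July 13

Target arrival in UTC: 15:45 − 12:45 = 03:00 on Jul 14.
Subtract 3 hours 10 minutes → departure 23:50 UTC on Jul 13.
Port Anselm is UTC−9:30: 23:50 − 9:30 = 14:20 on Jul 13.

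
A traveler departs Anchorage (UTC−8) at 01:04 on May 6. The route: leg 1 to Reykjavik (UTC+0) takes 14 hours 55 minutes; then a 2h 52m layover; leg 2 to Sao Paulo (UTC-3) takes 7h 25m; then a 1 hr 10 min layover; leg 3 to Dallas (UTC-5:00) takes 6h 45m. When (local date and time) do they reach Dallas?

13:11 on May 7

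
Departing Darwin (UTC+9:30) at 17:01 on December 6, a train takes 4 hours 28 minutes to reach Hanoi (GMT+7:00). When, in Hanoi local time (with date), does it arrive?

Hanoi is 2:30 behind Darwin.
After 4 hours and 28 minutes it is 21:29 in Darwin.
Shift by the zone difference: 21:29 − 2:30 = 18:59 on Dec 6 in Hanoi.

18:59 on Dec 6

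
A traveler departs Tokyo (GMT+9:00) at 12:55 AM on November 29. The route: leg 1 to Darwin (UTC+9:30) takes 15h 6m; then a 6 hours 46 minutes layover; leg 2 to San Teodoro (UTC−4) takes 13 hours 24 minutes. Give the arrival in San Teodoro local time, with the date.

11:11 PM on November 29

Convert departure to UTC: 12:55 AM − 9:00 = 3:55 PM UTC on Nov 28.
Add 15 hours 6 minutes leg 1 → 7:01 AM UTC (Nov 29).
Add 6 hours and 46 minutes layover in Darwin → 1:47 PM UTC.
Add 13 hours 24 minutes leg 2 → 3:11 AM UTC (Nov 30).
San Teodoro is UTC−4:00, so local arrival = 3:11 AM − 4:00 = 11:11 PM on Nov 29.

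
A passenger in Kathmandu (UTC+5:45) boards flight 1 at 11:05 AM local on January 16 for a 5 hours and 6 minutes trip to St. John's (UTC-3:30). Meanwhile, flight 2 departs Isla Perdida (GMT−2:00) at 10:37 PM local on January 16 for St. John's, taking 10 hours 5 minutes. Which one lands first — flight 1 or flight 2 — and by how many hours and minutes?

Flight 1 in UTC: 11:05 AM − 5:45 = 5:20 AM on Jan 16.
+5 hours 6 minutes → arrive 10:26 AM UTC on Jan 16.
Flight 2 in UTC: 10:37 PM + 2:00 = 12:37 AM on Jan 17.
+10 hours 5 minutes → arrive 10:42 AM UTC on Jan 17.
Flight 1 lands earlier by 24 hours 16 minutes.

the first, by 24 hours 16 minutes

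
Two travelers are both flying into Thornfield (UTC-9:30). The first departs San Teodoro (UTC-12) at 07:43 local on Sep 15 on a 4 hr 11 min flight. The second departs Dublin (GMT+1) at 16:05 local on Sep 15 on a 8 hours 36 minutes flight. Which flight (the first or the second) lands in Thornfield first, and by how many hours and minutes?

the second, by 13 minutes

Flight 1 in UTC: 07:43 + 12:00 = 19:43 on Sep 15.
+4 hours 11 minutes → arrive 23:54 UTC on Sep 15.
Flight 2 in UTC: 16:05 − 1:00 = 15:05 on Sep 15.
+8 hours 36 minutes → arrive 23:41 UTC on Sep 15.
Flight 2 lands earlier by 13 minutes.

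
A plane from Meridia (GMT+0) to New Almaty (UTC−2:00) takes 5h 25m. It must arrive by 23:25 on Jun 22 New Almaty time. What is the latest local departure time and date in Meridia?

20:00 on Jun 22

Target arrival in UTC: 23:25 + 2:00 = 01:25 on Jun 23.
Subtract 5 hours and 25 minutes → departure 20:00 UTC on Jun 22.
Meridia is UTC+0, so departure is 20:00 on Jun 22.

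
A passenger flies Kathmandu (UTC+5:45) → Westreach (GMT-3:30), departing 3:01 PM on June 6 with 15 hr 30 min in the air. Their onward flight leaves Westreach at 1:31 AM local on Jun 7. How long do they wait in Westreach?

4 hours 15 minutes

Convert departure to UTC: 3:01 PM − 5:45 = 9:16 AM UTC on Jun 6.
Add 15 hours and 30 minutes flight time → 12:46 AM UTC (Jun 7).
Westreach is UTC−3:30, so local arrival = 12:46 AM − 3:30 = 9:16 PM on Jun 6.
Layover = 1:31 AM − 9:16 PM (+1 day) = 4 hours 15 minutes.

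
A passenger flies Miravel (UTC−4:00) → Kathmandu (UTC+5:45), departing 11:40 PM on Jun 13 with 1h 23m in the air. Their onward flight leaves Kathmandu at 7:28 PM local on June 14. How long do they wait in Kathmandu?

Convert departure to UTC: 11:40 PM + 4:00 = 3:40 AM UTC on Jun 14.
Add 1 hour and 23 minutes flight time → 5:03 AM UTC.
Kathmandu is UTC+5:45, so local arrival = 5:03 AM + 5:45 = 10:48 AM on Jun 14.
Layover = 7:28 PM − 10:48 AM = 8 hours 40 minutes.

8 hours 40 minutes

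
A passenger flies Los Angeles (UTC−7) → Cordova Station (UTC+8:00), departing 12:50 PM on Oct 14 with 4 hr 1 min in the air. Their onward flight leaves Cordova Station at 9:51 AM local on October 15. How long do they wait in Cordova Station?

2 hours

Convert departure to UTC: 12:50 PM + 7:00 = 7:50 PM UTC on Oct 14.
Add 4 hours and 1 minute flight time → 11:51 PM UTC.
Cordova Station is UTC+8:00, so local arrival = 11:51 PM + 8:00 = 7:51 AM on Oct 15.
Layover = 9:51 AM − 7:51 AM = 2 hours.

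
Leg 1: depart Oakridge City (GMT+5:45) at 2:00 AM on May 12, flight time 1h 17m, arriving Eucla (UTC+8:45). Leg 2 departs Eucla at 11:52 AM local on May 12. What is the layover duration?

Convert departure to UTC: 2:00 AM − 5:45 = 8:15 PM UTC on May 11.
Add 1 hour 17 minutes flight time → 9:32 PM UTC.
Eucla is UTC+8:45, so local arrival = 9:32 PM + 8:45 = 6:17 AM on May 12.
Layover = 11:52 AM − 6:17 AM = 5 hours 35 minutes.

5 hours 35 minutes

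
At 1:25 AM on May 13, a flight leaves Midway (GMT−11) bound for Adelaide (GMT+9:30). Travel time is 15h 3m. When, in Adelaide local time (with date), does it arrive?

12:58 PM on May 14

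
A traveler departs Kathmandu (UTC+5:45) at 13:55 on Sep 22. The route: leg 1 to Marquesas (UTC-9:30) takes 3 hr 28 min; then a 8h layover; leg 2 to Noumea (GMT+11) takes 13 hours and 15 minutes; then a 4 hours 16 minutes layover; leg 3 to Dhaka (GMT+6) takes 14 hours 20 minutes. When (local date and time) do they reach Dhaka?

Convert departure to UTC: 13:55 − 5:45 = 08:10 UTC on Sep 22.
Add 3 hours 28 minutes leg 1 → 11:38 UTC.
Add 8 hours layover in Marquesas → 19:38 UTC.
Add 13 hours and 15 minutes leg 2 → 08:53 UTC (Sep 23).
Add 4 hours and 16 minutes layover in Noumea → 13:09 UTC.
Add 14 hours 20 minutes leg 3 → 03:29 UTC (Sep 24).
Dhaka is UTC+6:00, so local arrival = 03:29 + 6:00 = 09:29 on Sep 24.

09:29 on September 24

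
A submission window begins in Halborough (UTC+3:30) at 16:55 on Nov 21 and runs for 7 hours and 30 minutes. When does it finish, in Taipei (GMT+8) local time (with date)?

04:55 on Nov 22

Taipei is 4:30 ahead of Halborough.
After 7 hours and 30 minutes it is 00:25 (Nov 22) in Halborough.
Shift by the zone difference: 00:25 + 4:30 = 04:55 on Nov 22 in Taipei.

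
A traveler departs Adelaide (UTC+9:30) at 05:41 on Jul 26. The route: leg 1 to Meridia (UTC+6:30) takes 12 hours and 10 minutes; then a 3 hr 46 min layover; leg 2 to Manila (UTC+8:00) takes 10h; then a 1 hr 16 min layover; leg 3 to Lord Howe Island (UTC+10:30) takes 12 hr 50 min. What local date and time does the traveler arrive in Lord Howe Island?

22:43 on Jul 27

Convert departure to UTC: 05:41 − 9:30 = 20:11 UTC on Jul 25.
Add 12 hours 10 minutes leg 1 → 08:21 UTC (Jul 26).
Add 3 hours 46 minutes layover in Meridia → 12:07 UTC.
Add 10 hours leg 2 → 22:07 UTC.
Add 1 hour 16 minutes layover in Manila → 23:23 UTC.
Add 12 hours 50 minutes leg 3 → 12:13 UTC (Jul 27).
Lord Howe Island is UTC+10:30, so local arrival = 12:13 + 10:30 = 22:43 on Jul 27.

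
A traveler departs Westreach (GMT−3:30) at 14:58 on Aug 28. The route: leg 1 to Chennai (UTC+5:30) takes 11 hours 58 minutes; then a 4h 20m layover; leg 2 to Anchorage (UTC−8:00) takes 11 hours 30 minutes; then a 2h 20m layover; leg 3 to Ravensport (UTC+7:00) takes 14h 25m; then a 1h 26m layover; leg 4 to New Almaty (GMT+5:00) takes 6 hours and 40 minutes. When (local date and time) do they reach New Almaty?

Convert departure to UTC: 14:58 + 3:30 = 18:28 UTC on Aug 28.
Add 11 hours and 58 minutes leg 1 → 06:26 UTC (Aug 29).
Add 4 hours and 20 minutes layover in Chennai → 10:46 UTC.
Add 11 hours and 30 minutes leg 2 → 22:16 UTC.
Add 2 hours and 20 minutes layover in Anchorage → 00:36 UTC (Aug 30).
Add 14 hours and 25 minutes leg 3 → 15:01 UTC.
Add 1 hour 26 minutes layover in Ravensport → 16:27 UTC.
Add 6 hours 40 minutes leg 4 → 23:07 UTC.
New Almaty is UTC+5:00, so local arrival = 23:07 + 5:00 = 04:07 on Aug 31.

04:07 on August 31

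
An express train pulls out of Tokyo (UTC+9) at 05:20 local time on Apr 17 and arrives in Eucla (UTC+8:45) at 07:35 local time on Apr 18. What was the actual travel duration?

Departure in UTC: 05:20 − 9:00 = 20:20 on Apr 16.
Arrival in UTC: 07:35 − 8:45 = 22:50 on Apr 17.
Elapsed = 22:50 − 20:20 (+1 day) = 26 hours 30 minutes.

26 hours 30 minutes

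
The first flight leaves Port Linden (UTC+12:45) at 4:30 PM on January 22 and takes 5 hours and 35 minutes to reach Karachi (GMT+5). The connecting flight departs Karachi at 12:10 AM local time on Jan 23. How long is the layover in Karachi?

Convert departure to UTC: 4:30 PM − 12:45 = 3:45 AM UTC on Jan 22.
Add 5 hours and 35 minutes flight time → 9:20 AM UTC.
Karachi is UTC+5:00, so local arrival = 9:20 AM + 5:00 = 2:20 PM on Jan 22.
Layover = 12:10 AM − 2:20 PM (+1 day) = 9 hours 50 minutes.

9 hours 50 minutes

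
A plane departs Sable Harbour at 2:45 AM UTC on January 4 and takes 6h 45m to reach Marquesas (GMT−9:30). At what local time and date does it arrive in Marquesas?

Departure is given in UTC: 2:45 AM on Jan 4.
Add 6 hours 45 minutes → 9:30 AM UTC.
Marquesas is UTC−9:30: 9:30 AM − 9:30 = 12:00 AM on Jan 4.

12:00 AM on Jan 4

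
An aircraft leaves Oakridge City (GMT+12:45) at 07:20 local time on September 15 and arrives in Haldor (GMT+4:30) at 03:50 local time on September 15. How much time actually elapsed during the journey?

4 hours 45 minutes

Departure in UTC: 07:20 − 12:45 = 18:35 on Sep 14.
Arrival in UTC: 03:50 − 4:30 = 23:20 on Sep 14.
Elapsed = 23:20 − 18:35 = 4 hours 45 minutes.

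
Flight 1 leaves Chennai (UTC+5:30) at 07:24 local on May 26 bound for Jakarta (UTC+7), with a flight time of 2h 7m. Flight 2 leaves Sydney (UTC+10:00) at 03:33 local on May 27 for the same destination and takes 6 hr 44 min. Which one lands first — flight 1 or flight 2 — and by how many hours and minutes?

Flight 1 in UTC: 07:24 − 5:30 = 01:54 on May 26.
+2 hours 7 minutes → arrive 04:01 UTC on May 26.
Flight 2 in UTC: 03:33 − 10:00 = 17:33 on May 26.
+6 hours and 44 minutes → arrive 00:17 UTC on May 27.
Flight 1 lands earlier by 20 hours 16 minutes.

the first, by 20 hours 16 minutes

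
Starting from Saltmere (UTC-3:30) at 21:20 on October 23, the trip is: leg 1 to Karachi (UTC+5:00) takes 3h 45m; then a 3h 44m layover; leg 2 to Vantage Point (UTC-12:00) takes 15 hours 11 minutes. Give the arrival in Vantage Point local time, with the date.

Convert departure to UTC: 21:20 + 3:30 = 00:50 UTC on Oct 24.
Add 3 hours and 45 minutes leg 1 → 04:35 UTC.
Add 3 hours and 44 minutes layover in Karachi → 08:19 UTC.
Add 15 hours and 11 minutes leg 2 → 23:30 UTC.
Vantage Point is UTC−12:00, so local arrival = 23:30 − 12:00 = 11:30 on Oct 24.

11:30 on October 24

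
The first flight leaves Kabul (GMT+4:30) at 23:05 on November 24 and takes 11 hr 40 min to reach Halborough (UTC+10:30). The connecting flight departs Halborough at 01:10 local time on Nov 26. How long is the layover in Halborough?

8 hours 25 minutes

Convert departure to UTC: 23:05 − 4:30 = 18:35 UTC on Nov 24.
Add 11 hours and 40 minutes flight time → 06:15 UTC (Nov 25).
Halborough is UTC+10:30, so local arrival = 06:15 + 10:30 = 16:45 on Nov 25.
Layover = 01:10 − 16:45 (+1 day) = 8 hours 25 minutes.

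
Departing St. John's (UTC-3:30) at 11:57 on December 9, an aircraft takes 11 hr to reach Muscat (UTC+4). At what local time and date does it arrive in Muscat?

Muscat is 7:30 ahead of St. John's.
After 11 hours it is 22:57 in St. John's.
Shift by the zone difference: 22:57 + 7:30 = 06:27 on Dec 10 in Muscat.

06:27 on December 10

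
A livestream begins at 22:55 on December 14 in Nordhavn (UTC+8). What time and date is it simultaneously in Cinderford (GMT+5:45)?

Cinderford is 2:15 behind Nordhavn.
Shift by the zone difference: 22:55 − 2:15 = 20:40 on Dec 14 in Cinderford.

20:40 on December 14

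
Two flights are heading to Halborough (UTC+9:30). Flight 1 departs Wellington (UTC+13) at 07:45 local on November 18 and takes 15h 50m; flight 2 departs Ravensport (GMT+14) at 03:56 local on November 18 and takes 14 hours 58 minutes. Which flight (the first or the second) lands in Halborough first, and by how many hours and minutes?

Flight 1 in UTC: 07:45 − 13:00 = 18:45 on Nov 17.
+15 hours and 50 minutes → arrive 10:35 UTC on Nov 18.
Flight 2 in UTC: 03:56 − 14:00 = 13:56 on Nov 17.
+14 hours 58 minutes → arrive 04:54 UTC on Nov 18.
Flight 2 lands earlier by 5 hours 41 minutes.

the second, by 5 hours 41 minutes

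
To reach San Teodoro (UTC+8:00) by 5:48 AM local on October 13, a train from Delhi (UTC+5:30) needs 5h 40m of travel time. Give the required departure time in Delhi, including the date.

9:38 PM on October 12

Target arrival in UTC: 5:48 AM − 8:00 = 9:48 PM on Oct 12.
Subtract 5 hours 40 minutes → departure 4:08 PM UTC on Oct 12.
Delhi is UTC+5:30: 4:08 PM + 5:30 = 9:38 PM on Oct 12.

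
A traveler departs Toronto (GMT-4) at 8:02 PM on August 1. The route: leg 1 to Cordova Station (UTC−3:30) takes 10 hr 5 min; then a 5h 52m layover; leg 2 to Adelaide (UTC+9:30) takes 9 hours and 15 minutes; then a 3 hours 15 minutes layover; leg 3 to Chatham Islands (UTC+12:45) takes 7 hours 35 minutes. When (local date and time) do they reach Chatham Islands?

Convert departure to UTC: 8:02 PM + 4:00 = 12:02 AM UTC on Aug 2.
Add 10 hours 5 minutes leg 1 → 10:07 AM UTC.
Add 5 hours and 52 minutes layover in Cordova Station → 3:59 PM UTC.
Add 9 hours 15 minutes leg 2 → 1:14 AM UTC (Aug 3).
Add 3 hours 15 minutes layover in Adelaide → 4:29 AM UTC.
Add 7 hours 35 minutes leg 3 → 12:04 PM UTC.
Chatham Islands is UTC+12:45, so local arrival = 12:04 PM + 12:45 = 12:49 AM on Aug 4.

12:49 AM on August 4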